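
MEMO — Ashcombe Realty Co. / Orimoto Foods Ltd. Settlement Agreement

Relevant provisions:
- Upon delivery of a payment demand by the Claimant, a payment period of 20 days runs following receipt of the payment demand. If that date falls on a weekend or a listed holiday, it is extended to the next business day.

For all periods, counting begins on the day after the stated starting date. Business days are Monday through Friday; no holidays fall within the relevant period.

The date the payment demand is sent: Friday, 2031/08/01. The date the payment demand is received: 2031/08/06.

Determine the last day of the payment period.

Adding 20 calendar days to 2031/08/06 gives 2031/08/26, which is the last day of the payment period. 2031/08/26 is a Tuesday, so no roll-forward applies.

2031/08/26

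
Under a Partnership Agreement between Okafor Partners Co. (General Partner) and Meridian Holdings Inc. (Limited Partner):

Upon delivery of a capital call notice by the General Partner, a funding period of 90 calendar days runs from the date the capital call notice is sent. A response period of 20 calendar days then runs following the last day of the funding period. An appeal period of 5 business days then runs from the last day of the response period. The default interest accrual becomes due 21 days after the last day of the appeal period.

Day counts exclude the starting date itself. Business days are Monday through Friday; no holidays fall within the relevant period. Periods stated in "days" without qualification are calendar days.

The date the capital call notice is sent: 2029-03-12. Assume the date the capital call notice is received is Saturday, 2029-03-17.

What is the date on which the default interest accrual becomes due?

2029-07-27

The last day of the funding period: 2029-03-12 + 90 days = 2029-06-10.
The last day of the response period: 20 calendar days after 2029-06-10 is 2029-06-30.
From Saturday, 2029-06-30, 5 business days (Jul 2, Jul 3, Jul 4, Jul 5, Jul 6, skipping weekends) brings us to Friday, 2029-07-06, which is the last day of the appeal period.
The date on which the default interest accrual becomes due: 2029-07-06 + 21 days = 2029-07-27.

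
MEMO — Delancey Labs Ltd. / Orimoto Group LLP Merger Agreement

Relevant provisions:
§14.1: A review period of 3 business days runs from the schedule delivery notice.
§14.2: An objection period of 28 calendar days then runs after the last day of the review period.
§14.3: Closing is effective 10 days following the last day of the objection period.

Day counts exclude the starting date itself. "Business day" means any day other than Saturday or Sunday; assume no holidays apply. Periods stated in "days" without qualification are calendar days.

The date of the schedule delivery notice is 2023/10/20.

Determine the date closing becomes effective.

The last day of the review period: 3 business days after Friday, 2023/10/20, skipping weekends — Oct 23, Oct 24, Oct 25 — lands on Wednesday, 2023/10/25.
The last day of the objection period: 2023/10/25 + 28 days = 2023/11/22.
The date closing becomes effective: 2023/11/22 + 10 days = 2023/12/02.

2023/12/02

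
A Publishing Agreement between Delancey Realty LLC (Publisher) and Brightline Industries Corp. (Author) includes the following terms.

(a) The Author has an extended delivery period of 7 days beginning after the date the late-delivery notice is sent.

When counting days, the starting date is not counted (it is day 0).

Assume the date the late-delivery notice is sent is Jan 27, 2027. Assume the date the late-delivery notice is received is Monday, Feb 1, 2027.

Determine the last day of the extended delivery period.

Feb 3, 2027

Adding 7 calendar days to Jan 27, 2027 gives Feb 3, 2027, which is the last day of the extended delivery period.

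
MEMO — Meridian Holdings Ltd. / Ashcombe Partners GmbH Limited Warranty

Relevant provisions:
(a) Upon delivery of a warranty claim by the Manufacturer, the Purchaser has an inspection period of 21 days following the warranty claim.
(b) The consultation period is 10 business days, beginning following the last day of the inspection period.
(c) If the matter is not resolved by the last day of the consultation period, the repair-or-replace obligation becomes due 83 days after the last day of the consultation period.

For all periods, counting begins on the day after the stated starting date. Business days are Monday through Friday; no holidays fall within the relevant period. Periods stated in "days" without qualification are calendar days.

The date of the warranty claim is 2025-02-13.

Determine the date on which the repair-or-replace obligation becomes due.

2025-06-11

Adding 21 calendar days to 2025-02-13 gives 2025-03-06, which is the last day of the inspection period.
The last day of the consultation period: 10 business days after Thursday, 2025-03-06, skipping weekends — Mar 7, Mar 10, Mar 11, Mar 12, Mar 13, Mar 14, Mar 17, Mar 18, Mar 19, Mar 20 — lands on Thursday, 2025-03-20.
The date on which the repair-or-replace obligation becomes due: 2025-03-20 + 83 days = 2025-06-11.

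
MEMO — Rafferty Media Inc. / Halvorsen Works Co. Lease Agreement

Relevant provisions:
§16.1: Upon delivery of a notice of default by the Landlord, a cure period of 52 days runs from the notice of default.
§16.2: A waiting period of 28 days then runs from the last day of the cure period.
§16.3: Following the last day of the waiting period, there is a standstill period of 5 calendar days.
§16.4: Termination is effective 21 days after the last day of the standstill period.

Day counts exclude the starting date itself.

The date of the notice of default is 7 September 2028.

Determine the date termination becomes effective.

The last day of the cure period: 7 September 2028 + 52 days = 29 October 2028.
The last day of the waiting period: 29 October 2028 + 28 days = 26 November 2028.
Adding 5 calendar days to 26 November 2028 gives 1 December 2028, which is the last day of the standstill period.
The date termination becomes effective: 21 calendar days after 1 December 2028 is 22 December 2028.

22 December 2028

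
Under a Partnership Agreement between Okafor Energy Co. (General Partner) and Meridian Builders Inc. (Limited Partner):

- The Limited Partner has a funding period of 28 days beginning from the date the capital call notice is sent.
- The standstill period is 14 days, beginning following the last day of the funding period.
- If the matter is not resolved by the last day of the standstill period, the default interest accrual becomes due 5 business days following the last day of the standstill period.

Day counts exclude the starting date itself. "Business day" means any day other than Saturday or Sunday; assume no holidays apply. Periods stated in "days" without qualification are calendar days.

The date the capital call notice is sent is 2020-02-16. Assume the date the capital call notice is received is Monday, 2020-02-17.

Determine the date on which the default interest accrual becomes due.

Adding 28 calendar days to 2020-02-16 gives 2020-03-15, which is the last day of the funding period.
The last day of the standstill period: 14 calendar days after 2020-03-15 is 2020-03-29.
The date on which the default interest accrual becomes due: counting 5 business days from Sunday, 2020-03-29 (Mar 30, Mar 31, Apr 1, Apr 2, Apr 3, skipping weekends) reaches Friday, 2020-04-03.

2020-04-03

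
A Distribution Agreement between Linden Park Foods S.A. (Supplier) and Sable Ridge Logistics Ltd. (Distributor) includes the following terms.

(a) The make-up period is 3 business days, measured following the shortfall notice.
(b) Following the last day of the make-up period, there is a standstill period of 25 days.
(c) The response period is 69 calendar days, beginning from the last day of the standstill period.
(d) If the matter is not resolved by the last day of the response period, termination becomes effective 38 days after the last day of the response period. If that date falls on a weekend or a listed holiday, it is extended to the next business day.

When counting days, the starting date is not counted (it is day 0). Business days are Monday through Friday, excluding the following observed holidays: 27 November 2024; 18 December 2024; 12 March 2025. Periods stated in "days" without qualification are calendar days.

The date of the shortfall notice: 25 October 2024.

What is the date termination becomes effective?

The last day of the make-up period: counting 3 business days from Friday, 25 October 2024 (Oct 28, Oct 29, Oct 30, skipping weekends) reaches Wednesday, 30 October 2024.
The last day of the standstill period: 25 calendar days after 30 October 2024 is 24 November 2024.
The last day of the response period: 69 calendar days after 24 November 2024 is 1 February 2025.
The date termination becomes effective: 1 February 2025 + 38 days = 11 March 2025. 11 March 2025 is a Tuesday and is not a listed holiday, so no roll-forward applies.

11 March 2025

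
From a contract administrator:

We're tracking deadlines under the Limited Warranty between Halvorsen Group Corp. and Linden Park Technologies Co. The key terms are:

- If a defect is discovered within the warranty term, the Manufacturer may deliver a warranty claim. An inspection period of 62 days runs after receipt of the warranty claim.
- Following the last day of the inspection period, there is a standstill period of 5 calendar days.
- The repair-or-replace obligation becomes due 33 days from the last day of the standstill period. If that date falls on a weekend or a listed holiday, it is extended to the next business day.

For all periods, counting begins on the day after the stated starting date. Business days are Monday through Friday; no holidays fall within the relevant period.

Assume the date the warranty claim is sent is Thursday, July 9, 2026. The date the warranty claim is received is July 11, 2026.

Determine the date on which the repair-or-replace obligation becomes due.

Adding 62 calendar days to July 11, 2026 gives September 11, 2026, which is the last day of the inspection period.
The last day of the standstill period: 5 calendar days after September 11, 2026 is September 16, 2026.
The date on which the repair-or-replace obligation becomes due: September 16, 2026 + 33 days = October 19, 2026. October 19, 2026 is a Monday, so no roll-forward applies.

October 19, 2026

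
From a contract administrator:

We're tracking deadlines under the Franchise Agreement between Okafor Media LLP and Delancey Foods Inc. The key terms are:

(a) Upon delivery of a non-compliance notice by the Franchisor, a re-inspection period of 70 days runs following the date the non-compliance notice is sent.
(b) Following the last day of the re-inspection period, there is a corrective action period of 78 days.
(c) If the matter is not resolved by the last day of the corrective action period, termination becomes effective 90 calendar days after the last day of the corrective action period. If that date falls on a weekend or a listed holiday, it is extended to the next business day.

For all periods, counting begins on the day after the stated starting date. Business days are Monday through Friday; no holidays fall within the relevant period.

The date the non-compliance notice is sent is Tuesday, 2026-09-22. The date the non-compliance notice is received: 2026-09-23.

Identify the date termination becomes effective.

The last day of the re-inspection period: 70 calendar days after 2026-09-22 is 2026-12-01.
The last day of the corrective action period: 78 calendar days after 2026-12-01 is 2027-02-17.
The date termination becomes effective: 90 calendar days after 2027-02-17 is 2027-05-18. 2027-05-18 is a Tuesday, so no roll-forward applies.

2027-05-18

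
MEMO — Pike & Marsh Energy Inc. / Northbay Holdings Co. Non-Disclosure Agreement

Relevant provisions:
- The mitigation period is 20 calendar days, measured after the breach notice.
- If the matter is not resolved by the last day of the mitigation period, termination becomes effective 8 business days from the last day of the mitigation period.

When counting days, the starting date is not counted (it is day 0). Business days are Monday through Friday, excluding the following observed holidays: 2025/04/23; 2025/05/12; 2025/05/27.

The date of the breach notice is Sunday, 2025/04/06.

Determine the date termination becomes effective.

The last day of the mitigation period: 20 calendar days after 2025/04/06 is 2025/04/26.
From Saturday, 2025/04/26, 8 business days (Apr 28, Apr 29, Apr 30, May 1, May 2, May 5, May 6, May 7, skipping weekends) brings us to Wednesday, 2025/05/07, which is the date termination becomes effective.

2025/05/07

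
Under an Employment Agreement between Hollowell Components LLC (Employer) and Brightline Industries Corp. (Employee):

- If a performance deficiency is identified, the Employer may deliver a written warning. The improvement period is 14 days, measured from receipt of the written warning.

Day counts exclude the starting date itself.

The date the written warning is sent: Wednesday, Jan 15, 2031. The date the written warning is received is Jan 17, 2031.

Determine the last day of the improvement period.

The last day of the improvement period: Jan 17, 2031 + 14 days = Jan 31, 2031.

Jan 31, 2031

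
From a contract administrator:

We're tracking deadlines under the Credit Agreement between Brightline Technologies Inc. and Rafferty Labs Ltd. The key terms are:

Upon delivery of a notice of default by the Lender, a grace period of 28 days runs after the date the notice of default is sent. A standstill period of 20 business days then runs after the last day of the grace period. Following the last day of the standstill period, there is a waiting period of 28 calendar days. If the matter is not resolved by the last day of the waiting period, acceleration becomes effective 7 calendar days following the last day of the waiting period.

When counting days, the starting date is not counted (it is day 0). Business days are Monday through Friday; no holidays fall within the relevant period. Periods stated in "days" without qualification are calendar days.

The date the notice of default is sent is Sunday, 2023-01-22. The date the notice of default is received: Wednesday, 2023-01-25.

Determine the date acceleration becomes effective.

The last day of the grace period: 2023-01-22 + 28 days = 2023-02-19.
The last day of the standstill period: counting 20 business days from Sunday, 2023-02-19 (Feb 20, Feb 21, Feb 22, Feb 23, …, Mar 15, Mar 16, Mar 17, skipping weekends) reaches Friday, 2023-03-17.
Adding 28 calendar days to 2023-03-17 gives 2023-04-14, which is the last day of the waiting period.
The date acceleration becomes effective: 2023-04-14 + 7 days = 2023-04-21.

2023-04-21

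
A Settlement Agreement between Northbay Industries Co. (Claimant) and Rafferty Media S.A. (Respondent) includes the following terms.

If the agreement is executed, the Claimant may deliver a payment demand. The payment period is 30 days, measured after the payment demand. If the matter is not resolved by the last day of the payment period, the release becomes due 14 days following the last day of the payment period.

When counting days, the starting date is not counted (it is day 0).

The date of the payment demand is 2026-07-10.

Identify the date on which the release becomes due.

The last day of the payment period: 30 calendar days after 2026-07-10 is 2026-08-09.
The date on which the release becomes due: 14 calendar days after 2026-08-09 is 2026-08-23.

2026-08-23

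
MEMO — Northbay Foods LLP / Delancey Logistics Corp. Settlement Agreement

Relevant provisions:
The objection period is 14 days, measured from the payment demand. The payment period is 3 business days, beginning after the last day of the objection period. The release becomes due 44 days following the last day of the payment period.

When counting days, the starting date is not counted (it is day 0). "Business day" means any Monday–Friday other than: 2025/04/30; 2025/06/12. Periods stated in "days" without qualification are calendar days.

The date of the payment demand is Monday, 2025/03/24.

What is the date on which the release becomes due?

The last day of the objection period: 14 calendar days after 2025/03/24 is 2025/04/07.
The last day of the payment period: counting 3 business days from Monday, 2025/04/07 (Apr 8, Apr 9, Apr 10, skipping weekends) reaches Thursday, 2025/04/10.
The date on which the release becomes due: 2025/04/10 + 44 days = 2025/05/24.

2025/05/24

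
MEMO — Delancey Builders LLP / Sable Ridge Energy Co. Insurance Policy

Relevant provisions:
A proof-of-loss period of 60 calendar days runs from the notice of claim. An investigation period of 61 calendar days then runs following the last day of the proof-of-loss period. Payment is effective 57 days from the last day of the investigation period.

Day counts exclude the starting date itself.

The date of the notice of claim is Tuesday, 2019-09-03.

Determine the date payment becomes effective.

2020-02-28

The last day of the proof-of-loss period: 2019-09-03 + 60 days = 2019-11-02.
Adding 61 calendar days to 2019-11-02 gives 2020-01-02, which is the last day of the investigation period.
Adding 57 calendar days to 2020-01-02 gives 2020-02-28, which is the date payment becomes effective.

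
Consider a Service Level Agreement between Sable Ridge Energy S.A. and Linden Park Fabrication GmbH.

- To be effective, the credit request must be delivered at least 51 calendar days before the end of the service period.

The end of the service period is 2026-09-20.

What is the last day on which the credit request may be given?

2026-07-31

2026-09-20 minus 51 days is 2026-07-31.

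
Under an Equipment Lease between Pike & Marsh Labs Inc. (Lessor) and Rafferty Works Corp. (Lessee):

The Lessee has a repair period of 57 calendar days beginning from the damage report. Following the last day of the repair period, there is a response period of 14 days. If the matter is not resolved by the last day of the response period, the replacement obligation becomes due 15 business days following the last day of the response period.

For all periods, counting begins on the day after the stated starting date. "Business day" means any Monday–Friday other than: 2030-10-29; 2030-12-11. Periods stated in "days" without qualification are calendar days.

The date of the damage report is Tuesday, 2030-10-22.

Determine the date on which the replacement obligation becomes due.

Adding 57 calendar days to 2030-10-22 gives 2030-12-18, which is the last day of the repair period.
Adding 14 calendar days to 2030-12-18 gives 2031-01-01, which is the last day of the response period.
The date on which the replacement obligation becomes due: 15 business days after Wednesday, 2031-01-01, skipping weekends — Jan 2, Jan 3, Jan 6, Jan 7, …, Jan 20, Jan 21, Jan 22 — lands on Wednesday, 2031-01-22.

2031-01-22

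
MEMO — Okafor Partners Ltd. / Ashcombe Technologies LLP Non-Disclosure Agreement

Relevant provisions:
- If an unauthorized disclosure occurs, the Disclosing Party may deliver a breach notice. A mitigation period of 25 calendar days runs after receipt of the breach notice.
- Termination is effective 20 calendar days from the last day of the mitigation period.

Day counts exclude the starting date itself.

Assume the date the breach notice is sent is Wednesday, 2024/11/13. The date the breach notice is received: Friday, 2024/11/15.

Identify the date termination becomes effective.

2024/12/30

Adding 25 calendar days to 2024/11/15 gives 2024/12/10, which is the last day of the mitigation period.
Adding 20 calendar days to 2024/12/10 gives 2024/12/30, which is the date termination becomes effective.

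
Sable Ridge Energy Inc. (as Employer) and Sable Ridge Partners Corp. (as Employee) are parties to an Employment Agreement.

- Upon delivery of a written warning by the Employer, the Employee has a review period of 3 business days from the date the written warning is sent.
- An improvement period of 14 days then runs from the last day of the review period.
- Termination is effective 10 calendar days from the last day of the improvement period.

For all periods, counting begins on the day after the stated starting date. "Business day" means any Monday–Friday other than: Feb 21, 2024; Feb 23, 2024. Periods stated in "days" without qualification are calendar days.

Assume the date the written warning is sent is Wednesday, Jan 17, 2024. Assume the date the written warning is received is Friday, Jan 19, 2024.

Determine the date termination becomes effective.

The last day of the review period: counting 3 business days from Wednesday, Jan 17, 2024 (Jan 18, Jan 19, Jan 22, skipping weekends) reaches Monday, Jan 22, 2024.
The last day of the improvement period: Jan 22, 2024 + 14 days = Feb 5, 2024.
The date termination becomes effective: Feb 5, 2024 + 10 days = Feb 15, 2024.

Feb 15, 2024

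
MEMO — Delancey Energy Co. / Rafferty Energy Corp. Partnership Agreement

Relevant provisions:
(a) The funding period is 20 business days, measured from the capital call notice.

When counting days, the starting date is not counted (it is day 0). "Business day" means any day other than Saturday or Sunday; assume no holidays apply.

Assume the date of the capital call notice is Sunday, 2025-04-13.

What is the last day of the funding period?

The last day of the funding period: 20 business days after Sunday, 2025-04-13, skipping weekends — Apr 14, Apr 15, Apr 16, Apr 17, …, May 7, May 8, May 9 — lands on Friday, 2025-05-09.

2025-05-09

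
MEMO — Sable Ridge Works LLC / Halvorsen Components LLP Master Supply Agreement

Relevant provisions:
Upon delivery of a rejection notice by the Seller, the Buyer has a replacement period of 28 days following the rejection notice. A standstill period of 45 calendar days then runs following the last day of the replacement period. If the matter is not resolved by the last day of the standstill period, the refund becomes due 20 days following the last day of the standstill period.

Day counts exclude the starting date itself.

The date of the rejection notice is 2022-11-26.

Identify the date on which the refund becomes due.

2023-02-27

Adding 28 calendar days to 2022-11-26 gives 2022-12-24, which is the last day of the replacement period.
Adding 45 calendar days to 2022-12-24 gives 2023-02-07, which is the last day of the standstill period.
The date on which the refund becomes due: 2023-02-07 + 20 days = 2023-02-27.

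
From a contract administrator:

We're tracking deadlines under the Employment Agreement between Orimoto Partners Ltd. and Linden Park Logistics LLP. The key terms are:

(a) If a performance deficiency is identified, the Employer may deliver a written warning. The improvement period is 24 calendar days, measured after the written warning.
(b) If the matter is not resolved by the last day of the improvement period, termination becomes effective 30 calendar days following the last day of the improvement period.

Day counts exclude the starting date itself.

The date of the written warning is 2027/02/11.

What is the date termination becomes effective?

Adding 24 calendar days to 2027/02/11 gives 2027/03/07, which is the last day of the improvement period.
Adding 30 calendar days to 2027/03/07 gives 2027/04/06, which is the date termination becomes effective.

2027/04/06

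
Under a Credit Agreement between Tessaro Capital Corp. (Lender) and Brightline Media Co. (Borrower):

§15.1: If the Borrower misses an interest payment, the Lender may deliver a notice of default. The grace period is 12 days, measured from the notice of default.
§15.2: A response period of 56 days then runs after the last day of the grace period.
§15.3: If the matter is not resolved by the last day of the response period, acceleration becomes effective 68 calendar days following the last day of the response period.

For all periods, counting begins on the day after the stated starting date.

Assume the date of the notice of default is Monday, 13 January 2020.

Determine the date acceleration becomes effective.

28 May 2020

The last day of the grace period: 12 calendar days after 13 January 2020 is 25 January 2020.
Adding 56 calendar days to 25 January 2020 gives 21 March 2020, which is the last day of the response period.
The date acceleration becomes effective: 21 March 2020 + 68 days = 28 May 2020.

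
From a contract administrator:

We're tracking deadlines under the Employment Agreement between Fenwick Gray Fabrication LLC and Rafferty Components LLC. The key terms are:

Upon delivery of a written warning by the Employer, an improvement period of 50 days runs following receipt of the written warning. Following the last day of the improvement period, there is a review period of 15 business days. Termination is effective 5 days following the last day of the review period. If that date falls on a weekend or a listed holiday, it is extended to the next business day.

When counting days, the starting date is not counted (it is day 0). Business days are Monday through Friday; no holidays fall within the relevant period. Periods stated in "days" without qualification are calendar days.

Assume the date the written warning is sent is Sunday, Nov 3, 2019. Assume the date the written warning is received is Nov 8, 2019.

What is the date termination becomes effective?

Jan 22, 2020

The last day of the improvement period: Nov 8, 2019 + 50 days = Dec 28, 2019.
From Saturday, Dec 28, 2019, 15 business days (Dec 30, Dec 31, Jan 1, Jan 2, …, Jan 15, Jan 16, Jan 17, skipping weekends) brings us to Friday, Jan 17, 2020, which is the last day of the review period.
The date termination becomes effective: 5 calendar days after Jan 17, 2020 is Jan 22, 2020. Jan 22, 2020 is a Wednesday, so no roll-forward applies.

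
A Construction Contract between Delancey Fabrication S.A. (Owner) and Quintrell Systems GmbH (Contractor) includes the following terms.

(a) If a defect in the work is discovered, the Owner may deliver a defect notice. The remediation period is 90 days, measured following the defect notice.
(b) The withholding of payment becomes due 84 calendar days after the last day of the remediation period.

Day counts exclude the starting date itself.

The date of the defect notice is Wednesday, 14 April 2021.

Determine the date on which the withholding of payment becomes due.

5 October 2021

The last day of the remediation period: 14 April 2021 + 90 days = 13 July 2021.
The date on which the withholding of payment becomes due: 84 calendar days after 13 July 2021 is 5 October 2021.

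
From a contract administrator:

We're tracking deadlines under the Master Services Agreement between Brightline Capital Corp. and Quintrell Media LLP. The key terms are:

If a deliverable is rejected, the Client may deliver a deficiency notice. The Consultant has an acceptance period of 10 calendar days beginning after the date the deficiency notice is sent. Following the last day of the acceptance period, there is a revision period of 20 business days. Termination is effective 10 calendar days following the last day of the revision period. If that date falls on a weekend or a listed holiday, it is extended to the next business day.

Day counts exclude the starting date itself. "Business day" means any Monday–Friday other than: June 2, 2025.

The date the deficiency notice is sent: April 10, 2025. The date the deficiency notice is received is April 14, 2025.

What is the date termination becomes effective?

The last day of the acceptance period: April 10, 2025 + 10 days = April 20, 2025.
The last day of the revision period: 20 business days after Sunday, April 20, 2025, skipping weekends — Apr 21, Apr 22, Apr 23, Apr 24, …, May 14, May 15, May 16 — lands on Friday, May 16, 2025.
The date termination becomes effective: 10 calendar days after May 16, 2025 is May 26, 2025. May 26, 2025 is a Monday and is not a listed holiday, so no roll-forward applies.

May 26, 2025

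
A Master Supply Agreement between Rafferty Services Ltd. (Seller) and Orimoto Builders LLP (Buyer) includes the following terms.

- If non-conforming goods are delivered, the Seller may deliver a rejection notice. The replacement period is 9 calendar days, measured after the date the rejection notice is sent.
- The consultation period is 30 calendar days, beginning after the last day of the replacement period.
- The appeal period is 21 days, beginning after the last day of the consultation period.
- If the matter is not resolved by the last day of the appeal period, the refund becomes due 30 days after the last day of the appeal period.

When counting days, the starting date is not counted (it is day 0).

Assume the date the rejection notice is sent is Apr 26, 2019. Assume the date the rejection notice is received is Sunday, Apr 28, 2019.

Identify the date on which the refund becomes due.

Adding 9 calendar days to Apr 26, 2019 gives May 5, 2019, which is the last day of the replacement period.
The last day of the consultation period: May 5, 2019 + 30 days = Jun 4, 2019.
The last day of the appeal period: Jun 4, 2019 + 21 days = Jun 25, 2019.
Adding 30 calendar days to Jun 25, 2019 gives Jul 25, 2019, which is the date on which the refund becomes due.

Jul 25, 2019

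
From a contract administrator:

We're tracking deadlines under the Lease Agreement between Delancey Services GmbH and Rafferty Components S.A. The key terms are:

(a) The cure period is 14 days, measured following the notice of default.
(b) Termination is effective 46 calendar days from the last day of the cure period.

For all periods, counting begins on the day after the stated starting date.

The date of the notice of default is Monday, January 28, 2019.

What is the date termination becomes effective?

March 29, 2019

The last day of the cure period: 14 calendar days after January 28, 2019 is February 11, 2019.
The date termination becomes effective: 46 calendar days after February 11, 2019 is March 29, 2019.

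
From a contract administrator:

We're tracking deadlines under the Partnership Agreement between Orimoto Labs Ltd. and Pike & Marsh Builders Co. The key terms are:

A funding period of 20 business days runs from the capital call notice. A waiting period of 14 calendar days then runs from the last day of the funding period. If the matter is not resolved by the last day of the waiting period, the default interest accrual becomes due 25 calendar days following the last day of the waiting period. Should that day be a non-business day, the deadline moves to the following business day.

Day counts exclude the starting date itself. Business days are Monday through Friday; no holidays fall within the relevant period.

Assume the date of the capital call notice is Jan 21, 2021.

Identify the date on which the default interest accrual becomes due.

The last day of the funding period: counting 20 business days from Thursday, Jan 21, 2021 (Jan 22, Jan 25, Jan 26, Jan 27, …, Feb 16, Feb 17, Feb 18, skipping weekends) reaches Thursday, Feb 18, 2021.
The last day of the waiting period: 14 calendar days after Feb 18, 2021 is Mar 4, 2021.
The date on which the default interest accrual becomes due: 25 calendar days after Mar 4, 2021 is Mar 29, 2021. Mar 29, 2021 is a Monday, so no roll-forward applies.

Mar 29, 2021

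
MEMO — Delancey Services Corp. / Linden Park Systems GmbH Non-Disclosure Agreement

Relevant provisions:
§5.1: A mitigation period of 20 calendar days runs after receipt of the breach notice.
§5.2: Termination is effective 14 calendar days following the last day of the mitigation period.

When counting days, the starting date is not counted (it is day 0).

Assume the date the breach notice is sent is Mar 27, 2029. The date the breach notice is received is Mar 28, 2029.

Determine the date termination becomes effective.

Adding 20 calendar days to Mar 28, 2029 gives Apr 17, 2029, which is the last day of the mitigation period.
Adding 14 calendar days to Apr 17, 2029 gives May 1, 2029, which is the date termination becomes effective.

May 1, 2029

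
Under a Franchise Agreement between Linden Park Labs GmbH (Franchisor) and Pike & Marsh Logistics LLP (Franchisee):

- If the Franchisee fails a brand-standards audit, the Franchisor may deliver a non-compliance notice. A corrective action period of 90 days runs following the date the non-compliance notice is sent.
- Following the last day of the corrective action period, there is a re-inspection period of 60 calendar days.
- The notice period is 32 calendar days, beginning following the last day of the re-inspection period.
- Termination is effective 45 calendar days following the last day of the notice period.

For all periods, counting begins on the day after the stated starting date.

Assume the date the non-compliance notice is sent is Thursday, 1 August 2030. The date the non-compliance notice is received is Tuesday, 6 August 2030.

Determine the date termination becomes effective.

Adding 90 calendar days to 1 August 2030 gives 30 October 2030, which is the last day of the corrective action period.
The last day of the re-inspection period: 60 calendar days after 30 October 2030 is 29 December 2030.
The last day of the notice period: 29 December 2030 + 32 days = 30 January 2031.
Adding 45 calendar days to 30 January 2031 gives 16 March 2031, which is the date termination becomes effective.

16 March 2031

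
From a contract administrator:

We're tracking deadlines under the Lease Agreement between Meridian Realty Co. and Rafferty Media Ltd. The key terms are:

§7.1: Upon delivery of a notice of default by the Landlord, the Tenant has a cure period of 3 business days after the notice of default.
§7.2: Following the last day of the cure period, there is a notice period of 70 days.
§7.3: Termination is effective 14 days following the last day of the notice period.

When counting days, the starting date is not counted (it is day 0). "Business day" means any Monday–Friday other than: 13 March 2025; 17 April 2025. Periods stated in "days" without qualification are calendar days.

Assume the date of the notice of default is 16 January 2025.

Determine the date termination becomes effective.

The last day of the cure period: counting 3 business days from Thursday, 16 January 2025 (Jan 17, Jan 20, Jan 21, skipping weekends) reaches Tuesday, 21 January 2025.
The last day of the notice period: 21 January 2025 + 70 days = 1 April 2025.
The date termination becomes effective: 1 April 2025 + 14 days = 15 April 2025.

15 April 2025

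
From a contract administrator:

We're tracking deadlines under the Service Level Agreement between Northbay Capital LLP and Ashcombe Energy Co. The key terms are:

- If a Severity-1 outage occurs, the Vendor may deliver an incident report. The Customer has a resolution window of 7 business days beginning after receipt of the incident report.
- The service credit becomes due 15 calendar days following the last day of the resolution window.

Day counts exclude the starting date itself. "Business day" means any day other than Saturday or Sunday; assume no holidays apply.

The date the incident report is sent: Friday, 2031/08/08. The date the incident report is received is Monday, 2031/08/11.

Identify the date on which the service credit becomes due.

The last day of the resolution window: counting 7 business days from Monday, 2031/08/11 (Aug 12, Aug 13, Aug 14, Aug 15, Aug 18, Aug 19, Aug 20, skipping weekends) reaches Wednesday, 2031/08/20.
The date on which the service credit becomes due: 15 calendar days after 2031/08/20 is 2031/09/04.

2031/09/04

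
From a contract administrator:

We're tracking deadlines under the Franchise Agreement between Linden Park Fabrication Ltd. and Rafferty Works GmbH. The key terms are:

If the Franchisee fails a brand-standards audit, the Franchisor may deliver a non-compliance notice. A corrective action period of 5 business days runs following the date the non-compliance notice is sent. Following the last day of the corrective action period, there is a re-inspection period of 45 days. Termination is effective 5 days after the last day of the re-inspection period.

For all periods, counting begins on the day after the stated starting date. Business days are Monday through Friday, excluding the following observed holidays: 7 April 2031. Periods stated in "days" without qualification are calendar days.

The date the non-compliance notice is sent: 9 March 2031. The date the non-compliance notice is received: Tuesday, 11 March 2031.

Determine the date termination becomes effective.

3 May 2031

From Sunday, 9 March 2031, 5 business days (Mar 10, Mar 11, Mar 12, Mar 13, Mar 14, skipping weekends) brings us to Friday, 14 March 2031, which is the last day of the corrective action period.
The last day of the re-inspection period: 14 March 2031 + 45 days = 28 April 2031.
The date termination becomes effective: 5 calendar days after 28 April 2031 is 3 May 2031.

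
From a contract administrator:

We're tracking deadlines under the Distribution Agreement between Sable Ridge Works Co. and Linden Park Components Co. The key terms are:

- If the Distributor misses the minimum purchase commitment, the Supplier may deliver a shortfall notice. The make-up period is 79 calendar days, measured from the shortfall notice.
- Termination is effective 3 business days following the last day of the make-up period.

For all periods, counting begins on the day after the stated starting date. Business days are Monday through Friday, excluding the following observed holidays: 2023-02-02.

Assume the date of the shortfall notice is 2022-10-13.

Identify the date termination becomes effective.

2023-01-04

Adding 79 calendar days to 2022-10-13 gives 2022-12-31, which is the last day of the make-up period.
The date termination becomes effective: counting 3 business days from Saturday, 2022-12-31 (Jan 2, Jan 3, Jan 4, skipping weekends) reaches Wednesday, 2023-01-04.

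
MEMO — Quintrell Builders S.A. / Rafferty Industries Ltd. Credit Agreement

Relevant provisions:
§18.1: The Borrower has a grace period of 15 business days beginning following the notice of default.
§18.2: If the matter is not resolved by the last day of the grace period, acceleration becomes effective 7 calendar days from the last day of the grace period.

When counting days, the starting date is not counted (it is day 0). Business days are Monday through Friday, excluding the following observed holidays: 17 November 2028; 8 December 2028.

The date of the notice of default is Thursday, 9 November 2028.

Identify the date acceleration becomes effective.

8 December 2028

From Thursday, 9 November 2028, 15 business days (Nov 10, Nov 13, Nov 14, Nov 15, …, Nov 29, Nov 30, Dec 1, skipping weekends and the listed holiday on Nov 17) brings us to Friday, 1 December 2028, which is the last day of the grace period.
The date acceleration becomes effective: 7 calendar days after 1 December 2028 is 8 December 2028.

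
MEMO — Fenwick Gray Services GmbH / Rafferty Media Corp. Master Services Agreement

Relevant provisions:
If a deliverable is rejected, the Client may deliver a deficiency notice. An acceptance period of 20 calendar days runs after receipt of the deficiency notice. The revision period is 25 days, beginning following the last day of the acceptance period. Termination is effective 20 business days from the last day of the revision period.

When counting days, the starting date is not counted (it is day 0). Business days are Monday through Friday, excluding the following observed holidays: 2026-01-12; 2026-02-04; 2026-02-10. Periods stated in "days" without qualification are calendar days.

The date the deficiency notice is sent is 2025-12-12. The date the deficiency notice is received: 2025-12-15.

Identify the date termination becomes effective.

The last day of the acceptance period: 20 calendar days after 2025-12-15 is 2026-01-04.
The last day of the revision period: 25 calendar days after 2026-01-04 is 2026-01-29.
The date termination becomes effective: 20 business days after Thursday, 2026-01-29, skipping weekends and the listed holidays on Feb 4, Feb 10 — Jan 30, Feb 2, Feb 3, Feb 5, …, Feb 26, Feb 27, Mar 2 — lands on Monday, 2026-03-02.

2026-03-02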